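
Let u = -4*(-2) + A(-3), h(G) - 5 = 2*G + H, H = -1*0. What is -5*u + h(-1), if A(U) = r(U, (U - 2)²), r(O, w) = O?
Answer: -22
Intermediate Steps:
H = 0
A(U) = U
h(G) = 5 + 2*G (h(G) = 5 + (2*G + 0) = 5 + 2*G)
u = 5 (u = -4*(-2) - 3 = 8 - 3 = 5)
-5*u + h(-1) = -5*5 + (5 + 2*(-1)) = -25 + (5 - 2) = -25 + 3 = -22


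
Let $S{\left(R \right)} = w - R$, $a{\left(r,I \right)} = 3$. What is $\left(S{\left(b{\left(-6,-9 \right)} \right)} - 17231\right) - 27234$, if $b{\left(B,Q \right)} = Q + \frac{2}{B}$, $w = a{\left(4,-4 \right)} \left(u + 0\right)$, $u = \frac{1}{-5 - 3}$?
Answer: $- \frac{1066945}{24} \approx -44456.0$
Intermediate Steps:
$u = - \frac{1}{8}$ ($u = \frac{1}{-8} = - \frac{1}{8} \approx -0.125$)
$w = - \frac{3}{8}$ ($w = 3 \left(- \frac{1}{8} + 0\right) = 3 \left(- \frac{1}{8}\right) = - \frac{3}{8} \approx -0.375$)
$S{\left(R \right)} = - \frac{3}{8} - R$
$\left(S{\left(b{\left(-6,-9 \right)} \right)} - 17231\right) - 27234 = \left(\left(- \frac{3}{8} - \left(-9 + \frac{2}{-6}\right)\right) - 17231\right) - 27234 = \left(\left(- \frac{3}{8} - \left(-9 + 2 \left(- \frac{1}{6}\right)\right)\right) - 17231\right) - 27234 = \left(\left(- \frac{3}{8} - \left(-9 - \frac{1}{3}\right)\right) - 17231\right) - 27234 = \left(\left(- \frac{3}{8} - - \frac{28}{3}\right) - 17231\right) - 27234 = \left(\left(- \frac{3}{8} + \frac{28}{3}\right) - 17231\right) - 27234 = \left(\frac{215}{24} - 17231\right) - 27234 = - \frac{413329}{24} - 27234 = - \frac{1066945}{24}$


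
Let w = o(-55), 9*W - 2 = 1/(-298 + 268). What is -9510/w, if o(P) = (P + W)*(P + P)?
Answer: -256770/162701 ≈ -1.5782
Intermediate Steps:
W = 59/270 (W = 2/9 + 1/(9*(-298 + 268)) = 2/9 + (⅑)/(-30) = 2/9 + (⅑)*(-1/30) = 2/9 - 1/270 = 59/270 ≈ 0.21852)
o(P) = 2*P*(59/270 + P) (o(P) = (P + 59/270)*(P + P) = (59/270 + P)*(2*P) = 2*P*(59/270 + P))
w = 162701/27 (w = (1/135)*(-55)*(59 + 270*(-55)) = (1/135)*(-55)*(59 - 14850) = (1/135)*(-55)*(-14791) = 162701/27 ≈ 6026.0)
-9510/w = -9510/162701/27 = -9510*27/162701 = -256770/162701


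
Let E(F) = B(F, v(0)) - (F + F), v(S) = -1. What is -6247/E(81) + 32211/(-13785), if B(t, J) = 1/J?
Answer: 26954834/748985 ≈ 35.988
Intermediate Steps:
E(F) = -1 - 2*F (E(F) = 1/(-1) - (F + F) = -1 - 2*F)
-6247/E(81) + 32211/(-13785) = -6247/(-1 - 2*81) + 32211/(-13785) = -6247/(-1 - 162) + 32211*(-1/13785) = -6247/(-163) - 10737/4595 = -6247*(-1/163) - 10737/4595 = 6247/163 - 10737/4595 = 26954834/748985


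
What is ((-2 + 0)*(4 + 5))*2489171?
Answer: -44805078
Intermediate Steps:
((-2 + 0)*(4 + 5))*2489171 = -2*9*2489171 = -18*2489171 = -44805078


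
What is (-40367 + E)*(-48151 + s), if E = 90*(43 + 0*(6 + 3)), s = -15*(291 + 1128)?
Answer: 2534205692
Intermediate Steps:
s = -21285 (s = -15*1419 = -21285)
E = 3870 (E = 90*(43 + 0*9) = 90*(43 + 0) = 90*43 = 3870)
(-40367 + E)*(-48151 + s) = (-40367 + 3870)*(-48151 - 21285) = -36497*(-69436) = 2534205692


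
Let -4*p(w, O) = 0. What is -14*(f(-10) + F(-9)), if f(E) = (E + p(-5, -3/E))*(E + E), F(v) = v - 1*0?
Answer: -2674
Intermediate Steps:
p(w, O) = 0 (p(w, O) = -¼*0 = 0)
F(v) = v (F(v) = v + 0 = v)
f(E) = 2*E² (f(E) = (E + 0)*(E + E) = E*(2*E) = 2*E²)
-14*(f(-10) + F(-9)) = -14*(2*(-10)² - 9) = -14*(2*100 - 9) = -14*(200 - 9) = -14*191 = -2674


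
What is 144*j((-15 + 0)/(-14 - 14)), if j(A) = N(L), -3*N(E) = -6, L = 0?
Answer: 288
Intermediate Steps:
N(E) = 2 (N(E) = -1/3*(-6) = 2)
j(A) = 2
144*j((-15 + 0)/(-14 - 14)) = 144*2 = 288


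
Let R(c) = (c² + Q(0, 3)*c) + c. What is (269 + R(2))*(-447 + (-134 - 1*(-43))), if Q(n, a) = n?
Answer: -147950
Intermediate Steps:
R(c) = c + c² (R(c) = (c² + 0*c) + c = (c² + 0) + c = c² + c = c + c²)
(269 + R(2))*(-447 + (-134 - 1*(-43))) = (269 + 2*(1 + 2))*(-447 + (-134 - 1*(-43))) = (269 + 2*3)*(-447 + (-134 + 43)) = (269 + 6)*(-447 - 91) = 275*(-538) = -147950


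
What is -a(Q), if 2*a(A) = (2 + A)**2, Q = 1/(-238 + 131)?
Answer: -45369/22898 ≈ -1.9814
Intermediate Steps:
Q = -1/107 (Q = 1/(-107) = -1/107 ≈ -0.0093458)
a(A) = (2 + A)**2/2
-a(Q) = -(2 - 1/107)**2/2 = -(213/107)**2/2 = -45369/(2*11449) = -1*45369/22898 = -45369/22898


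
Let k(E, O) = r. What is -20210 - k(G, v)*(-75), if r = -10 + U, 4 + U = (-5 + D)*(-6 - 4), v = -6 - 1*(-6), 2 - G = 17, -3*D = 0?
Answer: -17510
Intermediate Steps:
D = 0 (D = -⅓*0 = 0)
G = -15 (G = 2 - 1*17 = 2 - 17 = -15)
v = 0 (v = -6 + 6 = 0)
U = 46 (U = -4 + (-5 + 0)*(-6 - 4) = -4 - 5*(-10) = -4 + 50 = 46)
r = 36 (r = -10 + 46 = 36)
k(E, O) = 36
-20210 - k(G, v)*(-75) = -20210 - 36*(-75) = -20210 - 1*(-2700) = -20210 + 2700 = -17510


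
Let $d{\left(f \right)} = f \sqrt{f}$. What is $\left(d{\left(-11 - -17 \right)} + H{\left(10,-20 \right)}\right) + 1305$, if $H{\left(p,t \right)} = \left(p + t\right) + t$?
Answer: $1275 + 6 \sqrt{6} \approx 1289.7$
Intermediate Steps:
$H{\left(p,t \right)} = p + 2 t$
$d{\left(f \right)} = f^{\frac{3}{2}}$
$\left(d{\left(-11 - -17 \right)} + H{\left(10,-20 \right)}\right) + 1305 = \left(\left(-11 - -17\right)^{\frac{3}{2}} + \left(10 + 2 \left(-20\right)\right)\right) + 1305 = \left(\left(-11 + 17\right)^{\frac{3}{2}} + \left(10 - 40\right)\right) + 1305 = \left(6^{\frac{3}{2}} - 30\right) + 1305 = \left(6 \sqrt{6} - 30\right) + 1305 = \left(-30 + 6 \sqrt{6}\right) + 1305 = 1275 + 6 \sqrt{6}$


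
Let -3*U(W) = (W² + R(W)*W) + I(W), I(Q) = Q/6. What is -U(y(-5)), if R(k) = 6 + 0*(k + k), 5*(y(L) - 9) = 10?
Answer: 1133/18 ≈ 62.944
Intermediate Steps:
I(Q) = Q/6 (I(Q) = Q*(⅙) = Q/6)
y(L) = 11 (y(L) = 9 + (⅕)*10 = 9 + 2 = 11)
R(k) = 6 (R(k) = 6 + 0*(2*k) = 6 + 0 = 6)
U(W) = -37*W/18 - W²/3 (U(W) = -((W² + 6*W) + W/6)/3 = -(W² + 37*W/6)/3 = -37*W/18 - W²/3)
-U(y(-5)) = -11*(-37 - 6*11)/18 = -11*(-37 - 66)/18 = -11*(-103)/18 = -1*(-1133/18) = 1133/18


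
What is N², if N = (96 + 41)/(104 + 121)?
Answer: 18769/50625 ≈ 0.37075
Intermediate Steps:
N = 137/225 ≈ 0.60889
N² = (137/225)² = 18769/50625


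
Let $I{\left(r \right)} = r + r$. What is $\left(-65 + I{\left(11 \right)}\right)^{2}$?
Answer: $1849$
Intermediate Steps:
$I{\left(r \right)} = 2 r$
$\left(-65 + I{\left(11 \right)}\right)^{2} = \left(-65 + 2 \cdot 11\right)^{2} = \left(-65 + 22\right)^{2} = \left(-43\right)^{2} = 1849$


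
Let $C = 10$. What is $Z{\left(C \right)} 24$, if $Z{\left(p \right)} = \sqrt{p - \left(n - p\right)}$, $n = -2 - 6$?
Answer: $48 \sqrt{7} \approx 127.0$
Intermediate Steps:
$n = -8$ ($n = -2 - 6 = -8$)
$Z{\left(p \right)} = \sqrt{8 + 2 p}$ ($Z{\left(p \right)} = \sqrt{p + \left(p - -8\right)} = \sqrt{p + \left(p + 8\right)} = \sqrt{p + \left(8 + p\right)} = \sqrt{8 + 2 p}$)
$Z{\left(C \right)} 24 = \sqrt{8 + 2 \cdot 10} \cdot 24 = \sqrt{8 + 20} \cdot 24 = \sqrt{28} \cdot 24 = 2 \sqrt{7} \cdot 24 = 48 \sqrt{7}$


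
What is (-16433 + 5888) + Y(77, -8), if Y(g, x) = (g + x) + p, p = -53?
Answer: -10529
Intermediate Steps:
Y(g, x) = -53 + g + x (Y(g, x) = (g + x) - 53 = -53 + g + x)
(-16433 + 5888) + Y(77, -8) = (-16433 + 5888) + (-53 + 77 - 8) = -10545 + 16 = -10529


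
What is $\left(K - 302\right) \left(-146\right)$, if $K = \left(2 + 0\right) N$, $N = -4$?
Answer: $45260$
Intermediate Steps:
$K = -8$ ($K = \left(2 + 0\right) \left(-4\right) = 2 \left(-4\right) = -8$)
$\left(K - 302\right) \left(-146\right) = \left(-8 - 302\right) \left(-146\right) = \left(-310\right) \left(-146\right) = 45260$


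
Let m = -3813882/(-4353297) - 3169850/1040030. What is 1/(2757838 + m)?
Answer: 150918649297/416208858181713253 ≈ 3.6260e-7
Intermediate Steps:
m = -327758226633/150918649297 (m = -3813882*(-1/4353297) - 3169850*1/1040030 = 1271294/1451099 - 316985/104003 = -327758226633/150918649297 ≈ -2.1718)
1/(2757838 + m) = 1/(2757838 - 327758226633/150918649297) = 1/(416208858181713253/150918649297) = 150918649297/416208858181713253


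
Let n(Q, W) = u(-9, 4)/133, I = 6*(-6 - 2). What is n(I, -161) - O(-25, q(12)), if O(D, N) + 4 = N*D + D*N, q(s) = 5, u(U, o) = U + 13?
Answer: 33786/133 ≈ 254.03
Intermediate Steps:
u(U, o) = 13 + U
O(D, N) = -4 + 2*D*N (O(D, N) = -4 + (N*D + D*N) = -4 + (D*N + D*N) = -4 + 2*D*N)
I = -48 (I = 6*(-8) = -48)
n(Q, W) = 4/133 (n(Q, W) = (13 - 9)/133 = 4*(1/133) = 4/133)
n(I, -161) - O(-25, q(12)) = 4/133 - (-4 + 2*(-25)*5) = 4/133 - (-4 - 250) = 4/133 - 1*(-254) = 4/133 + 254 = 33786/133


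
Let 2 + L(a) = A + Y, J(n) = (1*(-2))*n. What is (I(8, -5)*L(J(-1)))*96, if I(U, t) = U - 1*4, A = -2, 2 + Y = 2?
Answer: -1536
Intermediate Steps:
Y = 0 (Y = -2 + 2 = 0)
I(U, t) = -4 + U (I(U, t) = U - 4 = -4 + U)
J(n) = -2*n
L(a) = -4 (L(a) = -2 + (-2 + 0) = -2 - 2 = -4)
(I(8, -5)*L(J(-1)))*96 = ((-4 + 8)*(-4))*96 = (4*(-4))*96 = -16*96 = -1536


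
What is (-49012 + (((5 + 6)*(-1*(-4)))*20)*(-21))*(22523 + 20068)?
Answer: -2874551772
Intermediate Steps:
(-49012 + (((5 + 6)*(-1*(-4)))*20)*(-21))*(22523 + 20068) = (-49012 + ((11*4)*20)*(-21))*42591 = (-49012 + (44*20)*(-21))*42591 = (-49012 + 880*(-21))*42591 = (-49012 - 18480)*42591 = -67492*42591 = -2874551772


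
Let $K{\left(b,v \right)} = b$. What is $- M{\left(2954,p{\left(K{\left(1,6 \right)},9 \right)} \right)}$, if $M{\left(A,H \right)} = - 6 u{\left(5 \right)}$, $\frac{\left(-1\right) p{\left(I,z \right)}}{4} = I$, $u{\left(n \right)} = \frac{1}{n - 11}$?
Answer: $-1$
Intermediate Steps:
$u{\left(n \right)} = \frac{1}{-11 + n}$
$p{\left(I,z \right)} = - 4 I$
$M{\left(A,H \right)} = 1$ ($M{\left(A,H \right)} = - \frac{6}{-11 + 5} = - \frac{6}{-6} = \left(-6\right) \left(- \frac{1}{6}\right) = 1$)
$- M{\left(2954,p{\left(K{\left(1,6 \right)},9 \right)} \right)} = \left(-1\right) 1 = -1$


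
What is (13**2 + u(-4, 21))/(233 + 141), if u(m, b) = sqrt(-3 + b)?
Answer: 169/374 + 3*sqrt(2)/374 ≈ 0.46322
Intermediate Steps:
(13**2 + u(-4, 21))/(233 + 141) = (13**2 + sqrt(-3 + 21))/(233 + 141) = (169 + sqrt(18))/374 = (169 + 3*sqrt(2))*(1/374) = 169/374 + 3*sqrt(2)/374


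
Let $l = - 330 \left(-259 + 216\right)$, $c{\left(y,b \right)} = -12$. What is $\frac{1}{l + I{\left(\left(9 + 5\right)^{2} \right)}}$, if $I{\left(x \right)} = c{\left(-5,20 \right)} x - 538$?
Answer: $\frac{1}{11300} \approx 8.8496 \cdot 10^{-5}$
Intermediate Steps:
$l = 14190$ ($l = \left(-330\right) \left(-43\right) = 14190$)
$I{\left(x \right)} = -538 - 12 x$ ($I{\left(x \right)} = - 12 x - 538 = -538 - 12 x$)
$\frac{1}{l + I{\left(\left(9 + 5\right)^{2} \right)}} = \frac{1}{14190 - \left(538 + 12 \left(9 + 5\right)^{2}\right)} = \frac{1}{14190 - \left(538 + 12 \cdot 14^{2}\right)} = \frac{1}{14190 - 2890} = \frac{1}{11300}$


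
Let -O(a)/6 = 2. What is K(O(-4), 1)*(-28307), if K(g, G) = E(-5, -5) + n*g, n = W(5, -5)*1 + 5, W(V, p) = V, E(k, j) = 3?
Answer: 3311919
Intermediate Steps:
O(a) = -12 (O(a) = -6*2 = -12)
n = 10 (n = 5*1 + 5 = 5 + 5 = 10)
K(g, G) = 3 + 10*g
K(O(-4), 1)*(-28307) = (3 + 10*(-12))*(-28307) = (3 - 120)*(-28307) = -117*(-28307) = 3311919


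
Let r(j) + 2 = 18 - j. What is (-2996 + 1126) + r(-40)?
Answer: -1814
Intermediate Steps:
r(j) = 16 - j (r(j) = -2 + (18 - j) = 16 - j)
(-2996 + 1126) + r(-40) = (-2996 + 1126) + (16 - 1*(-40)) = -1870 + (16 + 40) = -1870 + 56 = -1814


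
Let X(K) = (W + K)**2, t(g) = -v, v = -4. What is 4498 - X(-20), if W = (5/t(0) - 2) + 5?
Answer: 67999/16 ≈ 4249.9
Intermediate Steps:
t(g) = 4 (t(g) = -1*(-4) = 4)
W = 17/4 (W = (5/4 - 2) + 5 = -3/4 + 5 = 17/4 ≈ 4.2500)
X(K) = (17/4 + K)**2
4498 - X(-20) = 4498 - (17 + 4*(-20))**2/16 = 4498 - (17 - 80)**2/16 = 4498 - (-63)**2/16 = 4498 - 3969/16 = 67999/16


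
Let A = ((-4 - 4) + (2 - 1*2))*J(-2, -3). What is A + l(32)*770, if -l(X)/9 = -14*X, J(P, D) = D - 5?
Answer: 3104704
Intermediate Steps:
J(P, D) = -5 + D
l(X) = 126*X (l(X) = -(-126)*X = 126*X)
A = 64 (A = ((-4 - 4) + (2 - 1*2))*(-5 - 3) = (-8 + (2 - 2))*(-8) = (-8 + 0)*(-8) = -8*(-8) = 64)
A + l(32)*770 = 64 + (126*32)*770 = 64 + 4032*770 = 64 + 3104640 = 3104704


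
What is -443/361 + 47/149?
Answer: -49040/53789 ≈ -0.91171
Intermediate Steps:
-443/361 + 47/149 = -49040/53789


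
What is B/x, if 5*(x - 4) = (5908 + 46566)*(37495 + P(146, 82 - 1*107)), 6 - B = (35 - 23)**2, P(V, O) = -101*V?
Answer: -345/596865523 ≈ -5.7802e-7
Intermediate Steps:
B = -138 (B = 6 - (35 - 23)**2 = 6 - 1*12**2 = 6 - 1*144 = 6 - 144 = -138)
x = 1193731046/5 (x = 4 + ((5908 + 46566)*(37495 - 101*146))/5 = 4 + (52474*(37495 - 14746))/5 = 4 + (52474*22749)/5 = 4 + (1/5)*1193731026 = 4 + 1193731026/5 = 1193731046/5 ≈ 2.3875e+8)
B/x = -138/1193731046/5 = -138*5/1193731046 = -345/596865523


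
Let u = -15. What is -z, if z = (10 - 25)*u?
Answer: -225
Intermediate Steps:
z = 225 (z = (10 - 25)*(-15) = -15*(-15) = 225)
-z = -1*225 = -225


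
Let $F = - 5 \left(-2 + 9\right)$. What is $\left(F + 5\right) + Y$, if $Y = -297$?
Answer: $-327$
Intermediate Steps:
$F = -35$ ($F = \left(-5\right) 7 = -35$)
$\left(F + 5\right) + Y = \left(-35 + 5\right) - 297 = -30 - 297 = -327$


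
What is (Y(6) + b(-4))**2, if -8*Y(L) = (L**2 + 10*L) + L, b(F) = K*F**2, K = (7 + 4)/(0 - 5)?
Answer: 919681/400 ≈ 2299.2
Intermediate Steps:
K = -11/5 (K = 11/(-5) = 11*(-1/5) = -11/5 ≈ -2.2000)
b(F) = -11*F**2/5
Y(L) = -11*L/8 - L**2/8 (Y(L) = -((L**2 + 10*L) + L)/8 = -(L**2 + 11*L)/8 = -11*L/8 - L**2/8)
(Y(6) + b(-4))**2 = (-1/8*6*(11 + 6) - 11/5*(-4)**2)**2 = (-1/8*6*17 - 11/5*16)**2 = (-51/4 - 176/5)**2 = (-959/20)**2 = 919681/400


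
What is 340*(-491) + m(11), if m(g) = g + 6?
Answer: -166923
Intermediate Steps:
m(g) = 6 + g
340*(-491) + m(11) = 340*(-491) + (6 + 11) = -166940 + 17 = -166923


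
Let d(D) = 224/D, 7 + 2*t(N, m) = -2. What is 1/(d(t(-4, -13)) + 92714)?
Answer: 9/833978 ≈ 1.0792e-5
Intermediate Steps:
t(N, m) = -9/2 (t(N, m) = -7/2 + (1/2)*(-2) = -7/2 - 1 = -9/2)
1/(d(t(-4, -13)) + 92714) = 1/(224/(-9/2) + 92714) = 1/(224*(-2/9) + 92714) = 1/(-448/9 + 92714) = 1/(833978/9) = 9/833978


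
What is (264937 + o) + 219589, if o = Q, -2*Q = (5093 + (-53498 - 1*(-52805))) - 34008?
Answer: 499330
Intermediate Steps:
Q = 14804 (Q = -((5093 + (-53498 - 1*(-52805))) - 34008)/2 = -((5093 + (-53498 + 52805)) - 34008)/2 = -((5093 - 693) - 34008)/2 = -(4400 - 34008)/2 = -½*(-29608) = 14804)
o = 14804
(264937 + o) + 219589 = (264937 + 14804) + 219589 = 279741 + 219589 = 499330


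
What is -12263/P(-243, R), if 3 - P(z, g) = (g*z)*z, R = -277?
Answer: -12263/16356576 ≈ -0.00074973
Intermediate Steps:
P(z, g) = 3 - g*z² (P(z, g) = 3 - g*z*z = 3 - g*z²)
-12263/P(-243, R) = -12263/(3 - 1*(-277)*(-243)²) = -12263/(3 - 1*(-277)*59049) = -12263/(3 + 16356573) = -12263/16356576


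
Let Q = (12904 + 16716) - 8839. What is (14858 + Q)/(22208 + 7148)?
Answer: 35639/29356 ≈ 1.2140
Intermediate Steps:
Q = 20781 (Q = 29620 - 8839 = 20781)
(14858 + Q)/(22208 + 7148) = (14858 + 20781)/(22208 + 7148) = 35639/29356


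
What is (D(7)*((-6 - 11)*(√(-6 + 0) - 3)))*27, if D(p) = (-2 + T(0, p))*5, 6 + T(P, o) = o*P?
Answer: -55080 + 18360*I*√6 ≈ -55080.0 + 44973.0*I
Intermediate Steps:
T(P, o) = -6 + P*o (T(P, o) = -6 + o*P = -6 + P*o)
D(p) = -40 (D(p) = (-2 + (-6 + 0*p))*5 = (-2 + (-6 + 0))*5 = (-2 - 6)*5 = -8*5 = -40)
(D(7)*((-6 - 11)*(√(-6 + 0) - 3)))*27 = -40*(-6 - 11)*(√(-6 + 0) - 3)*27 = -(-680)*(√(-6) - 3)*27 = -(-680)*(I*√6 - 3)*27 = -(-680)*(-3 + I*√6)*27 = -40*(51 - 17*I*√6)*27 = (-2040 + 680*I*√6)*27 = -55080 + 18360*I*√6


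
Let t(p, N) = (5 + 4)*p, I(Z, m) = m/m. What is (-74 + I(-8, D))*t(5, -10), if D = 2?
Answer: -3285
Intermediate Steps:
I(Z, m) = 1
t(p, N) = 9*p
(-74 + I(-8, D))*t(5, -10) = (-74 + 1)*(9*5) = -73*45 = -3285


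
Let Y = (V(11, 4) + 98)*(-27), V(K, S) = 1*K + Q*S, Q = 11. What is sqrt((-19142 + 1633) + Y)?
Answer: 2*I*sqrt(5410) ≈ 147.11*I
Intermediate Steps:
V(K, S) = K + 11*S (V(K, S) = 1*K + 11*S = K + 11*S)
Y = -4131 (Y = ((11 + 11*4) + 98)*(-27) = ((11 + 44) + 98)*(-27) = (55 + 98)*(-27) = 153*(-27) = -4131)
sqrt((-19142 + 1633) + Y) = sqrt((-19142 + 1633) - 4131) = sqrt(-17509 - 4131) = sqrt(-21640) = 2*I*sqrt(5410)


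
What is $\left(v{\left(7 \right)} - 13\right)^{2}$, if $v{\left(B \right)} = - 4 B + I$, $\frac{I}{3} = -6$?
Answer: $3481$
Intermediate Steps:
$I = -18$ ($I = 3 \left(-6\right) = -18$)
$v{\left(B \right)} = -18 - 4 B$ ($v{\left(B \right)} = - 4 B - 18 = -18 - 4 B$)
$\left(v{\left(7 \right)} - 13\right)^{2} = \left(\left(-18 - 28\right) - 13\right)^{2} = \left(-46 - 13\right)^{2} = \left(-59\right)^{2} = 3481$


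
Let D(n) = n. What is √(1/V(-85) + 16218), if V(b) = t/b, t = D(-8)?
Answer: √259658/4 ≈ 127.39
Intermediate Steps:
t = -8
V(b) = -8/b
√(1/V(-85) + 16218) = √(1/(-8/(-85)) + 16218) = √(1/(-8*(-1/85)) + 16218) = √(1/(8/85) + 16218) = √(85/8 + 16218) = √(129829/8) = √259658/4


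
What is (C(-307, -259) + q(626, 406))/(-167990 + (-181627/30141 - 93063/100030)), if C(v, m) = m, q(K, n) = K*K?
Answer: -1180726911539910/506511533758393 ≈ -2.3311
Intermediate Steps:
q(K, n) = K²
(C(-307, -259) + q(626, 406))/(-167990 + (-181627/30141 - 93063/100030)) = (-259 + 626²)/(-167990 + (-181627/30141 - 93063/100030)) = (-259 + 391876)/(-167990 + (-181627*1/30141 - 93063*1/100030)) = 391617/(-167990 + (-181627/30141 - 93063/100030)) = 391617/(-167990 - 20973160693/3015004230) = 391617/(-506511533758393/3015004230) = 391617*(-3015004230/506511533758393) = -1180726911539910/506511533758393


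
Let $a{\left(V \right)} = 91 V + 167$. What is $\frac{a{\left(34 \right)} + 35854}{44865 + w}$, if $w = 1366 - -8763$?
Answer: $\frac{39115}{54994} \approx 0.71126$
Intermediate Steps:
$w = 10129$ ($w = 1366 + 8763 = 10129$)
$a{\left(V \right)} = 167 + 91 V$
$\frac{a{\left(34 \right)} + 35854}{44865 + w} = \frac{\left(167 + 91 \cdot 34\right) + 35854}{44865 + 10129} = \frac{\left(167 + 3094\right) + 35854}{54994} = \left(3261 + 35854\right) \frac{1}{54994} = 39115 \cdot \frac{1}{54994} = \frac{39115}{54994}$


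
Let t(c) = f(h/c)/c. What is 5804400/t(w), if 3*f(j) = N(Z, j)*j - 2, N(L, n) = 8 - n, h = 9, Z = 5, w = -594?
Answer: 45056028124800/9241 ≈ 4.8757e+9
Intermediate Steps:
f(j) = -2/3 + j*(8 - j)/3 (f(j) = ((8 - j)*j - 2)/3 = (j*(8 - j) - 2)/3 = (-2 + j*(8 - j))/3 = -2/3 + j*(8 - j)/3)
t(c) = (-2/3 - 3*(-8 + 9/c)/c)/c (t(c) = (-2/3 - 9/c*(-8 + 9/c)/3)/c = (-2/3 - 3*(-8 + 9/c)/c)/c)
5804400/t(w) = 5804400/(((1/3)*(-81 - 2*(-594)**2 + 72*(-594))/(-594)**3)) = 5804400/(((1/3)*(-1/209584584)*(-81 - 2*352836 - 42768))) = 5804400/(((1/3)*(-1/209584584)*(-81 - 705672 - 42768))) = 5804400/(((1/3)*(-1/209584584)*(-748521))) = 5804400/(9241/7762392) = 5804400*(7762392/9241) = 45056028124800/9241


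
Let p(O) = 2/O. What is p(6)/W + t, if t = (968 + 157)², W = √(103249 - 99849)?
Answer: 1265625 + √34/1020 ≈ 1.2656e+6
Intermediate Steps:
W = 10*√34 (W = √3400 = 10*√34 ≈ 58.310)
t = 1265625 (t = 1125² = 1265625)
p(6)/W + t = (2/6)/((10*√34)) + 1265625 = (√34/340)*(2*(⅙)) + 1265625 = (√34/340)*(⅓) + 1265625 = √34/1020 + 1265625 = 1265625 + √34/1020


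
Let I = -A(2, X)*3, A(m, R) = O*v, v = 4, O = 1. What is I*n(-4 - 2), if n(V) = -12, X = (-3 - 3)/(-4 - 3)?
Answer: 144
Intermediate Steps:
X = 6/7 (X = -6/(-7) = -6*(-1/7) = 6/7 ≈ 0.85714)
A(m, R) = 4 (A(m, R) = 1*4 = 4)
I = -12 (I = -1*4*3 = -4*3 = -12)
I*n(-4 - 2) = -12*(-12) = 144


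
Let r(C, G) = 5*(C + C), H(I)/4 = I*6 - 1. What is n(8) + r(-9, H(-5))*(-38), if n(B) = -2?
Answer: 3418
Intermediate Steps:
H(I) = -4 + 24*I (H(I) = 4*(I*6 - 1) = 4*(6*I - 1) = 4*(-1 + 6*I) = -4 + 24*I)
r(C, G) = 10*C (r(C, G) = 5*(2*C) = 10*C)
n(8) + r(-9, H(-5))*(-38) = -2 + (10*(-9))*(-38) = -2 - 90*(-38) = -2 + 3420 = 3418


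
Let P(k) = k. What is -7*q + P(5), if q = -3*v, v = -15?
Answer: -310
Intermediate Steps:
q = 45 (q = -3*(-15) = 45)
-7*q + P(5) = -7*45 + 5 = -315 + 5 = -310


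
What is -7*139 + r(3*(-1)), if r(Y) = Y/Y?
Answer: -972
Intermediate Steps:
r(Y) = 1
-7*139 + r(3*(-1)) = -7*139 + 1 = -973 + 1 = -972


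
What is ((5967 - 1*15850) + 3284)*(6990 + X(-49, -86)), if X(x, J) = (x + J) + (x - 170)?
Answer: -43790964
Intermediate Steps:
X(x, J) = -170 + J + 2*x (X(x, J) = (J + x) + (-170 + x) = -170 + J + 2*x)
((5967 - 1*15850) + 3284)*(6990 + X(-49, -86)) = ((5967 - 1*15850) + 3284)*(6990 + (-170 - 86 + 2*(-49))) = ((5967 - 15850) + 3284)*(6990 + (-170 - 86 - 98)) = (-9883 + 3284)*(6990 - 354) = -6599*6636 = -43790964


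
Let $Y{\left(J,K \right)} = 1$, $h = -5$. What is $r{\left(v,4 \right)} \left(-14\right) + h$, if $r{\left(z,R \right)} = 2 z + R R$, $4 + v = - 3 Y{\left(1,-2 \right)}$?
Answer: $-33$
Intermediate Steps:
$v = -7$ ($v = -4 - 3 = -7$)
$r{\left(z,R \right)} = R^{2} + 2 z$ ($r{\left(z,R \right)} = 2 z + R^{2} = R^{2} + 2 z$)
$r{\left(v,4 \right)} \left(-14\right) + h = \left(4^{2} + 2 \left(-7\right)\right) \left(-14\right) - 5 = \left(16 - 14\right) \left(-14\right) - 5 = 2 \left(-14\right) - 5 = -28 - 5 = -33$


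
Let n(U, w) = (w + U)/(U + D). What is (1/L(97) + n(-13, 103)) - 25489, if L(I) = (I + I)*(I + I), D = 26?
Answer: -12467564799/489268 ≈ -25482.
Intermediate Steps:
n(U, w) = (U + w)/(26 + U) (n(U, w) = (w + U)/(U + 26) = (U + w)/(26 + U))
L(I) = 4*I² (L(I) = (2*I)*(2*I) = 4*I²)
(1/L(97) + n(-13, 103)) - 25489 = (1/(4*97²) + (-13 + 103)/(26 - 13)) - 25489 = (1/(4*9409) + 90/13) - 25489 = (1/37636 + (1/13)*90) - 25489 = (1/37636 + 90/13) - 25489 = 3387253/489268 - 25489 = -12467564799/489268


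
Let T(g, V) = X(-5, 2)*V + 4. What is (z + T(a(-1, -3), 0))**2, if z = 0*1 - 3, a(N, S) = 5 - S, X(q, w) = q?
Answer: 1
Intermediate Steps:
z = -3 (z = 0 - 3 = -3)
T(g, V) = 4 - 5*V (T(g, V) = -5*V + 4 = 4 - 5*V)
(z + T(a(-1, -3), 0))**2 = (-3 + (4 - 5*0))**2 = (-3 + (4 + 0))**2 = (-3 + 4)**2 = 1**2 = 1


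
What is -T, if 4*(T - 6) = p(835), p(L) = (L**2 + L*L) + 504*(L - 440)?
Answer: -796777/2 ≈ -3.9839e+5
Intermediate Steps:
p(L) = -221760 + 2*L**2 + 504*L (p(L) = (L**2 + L**2) + 504*(-440 + L) = 2*L**2 + (-221760 + 504*L) = -221760 + 2*L**2 + 504*L)
T = 796777/2 (T = 6 + (-221760 + 2*835**2 + 504*835)/4 = 6 + (-221760 + 2*697225 + 420840)/4 = 6 + (-221760 + 1394450 + 420840)/4 = 6 + (1/4)*1593530 = 6 + 796765/2 = 796777/2 ≈ 3.9839e+5)
-T = -1*796777/2 = -796777/2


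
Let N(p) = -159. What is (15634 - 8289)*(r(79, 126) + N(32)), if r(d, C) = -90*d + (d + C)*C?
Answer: 136330545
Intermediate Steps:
r(d, C) = -90*d + C*(C + d) (r(d, C) = -90*d + (C + d)*C = -90*d + C*(C + d))
(15634 - 8289)*(r(79, 126) + N(32)) = (15634 - 8289)*((126² - 90*79 + 126*79) - 159) = 7345*((15876 - 7110 + 9954) - 159) = 7345*(18720 - 159) = 7345*18561 = 136330545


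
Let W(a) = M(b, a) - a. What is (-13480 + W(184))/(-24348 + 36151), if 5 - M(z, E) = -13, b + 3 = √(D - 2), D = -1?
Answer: -13646/11803 ≈ -1.1561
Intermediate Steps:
b = -3 + I*√3 (b = -3 + √(-1 - 2) = -3 + √(-3) = -3 + I*√3 ≈ -3.0 + 1.732*I)
M(z, E) = 18 (M(z, E) = 5 - 1*(-13) = 5 + 13 = 18)
W(a) = 18 - a
(-13480 + W(184))/(-24348 + 36151) = (-13480 + (18 - 1*184))/(-24348 + 36151) = (-13480 + (18 - 184))/11803 = (-13480 - 166)*(1/11803) = -13646*1/11803 = -13646/11803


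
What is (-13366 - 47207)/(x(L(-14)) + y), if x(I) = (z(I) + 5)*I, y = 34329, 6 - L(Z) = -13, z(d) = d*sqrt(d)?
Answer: -695054984/394178559 + 7288951*sqrt(19)/394178559 ≈ -1.6827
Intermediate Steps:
z(d) = d**(3/2)
L(Z) = 19 (L(Z) = 6 - 1*(-13) = 6 + 13 = 19)
x(I) = I*(5 + I**(3/2)) (x(I) = (I**(3/2) + 5)*I = (5 + I**(3/2))*I = I*(5 + I**(3/2)))
(-13366 - 47207)/(x(L(-14)) + y) = (-13366 - 47207)/(19*(5 + 19**(3/2)) + 34329) = -60573/(19*(5 + 19*sqrt(19)) + 34329) = -60573/((95 + 361*sqrt(19)) + 34329) = -60573/(34424 + 361*sqrt(19))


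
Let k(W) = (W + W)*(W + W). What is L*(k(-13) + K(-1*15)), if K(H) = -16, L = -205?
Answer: -135300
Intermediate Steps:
k(W) = 4*W² (k(W) = (2*W)*(2*W) = 4*W²)
L*(k(-13) + K(-1*15)) = -205*(4*(-13)² - 16) = -205*(4*169 - 16) = -205*(676 - 16) = -205*660 = -135300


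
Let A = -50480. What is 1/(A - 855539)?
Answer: -1/906019 ≈ -1.1037e-6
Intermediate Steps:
1/(A - 855539) = 1/(-50480 - 855539) = 1/(-906019) = -1/906019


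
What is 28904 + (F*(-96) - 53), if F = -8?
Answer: 29619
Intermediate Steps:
28904 + (F*(-96) - 53) = 28904 + (-8*(-96) - 53) = 28904 + (768 - 53) = 28904 + 715 = 29619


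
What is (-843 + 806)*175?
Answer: -6475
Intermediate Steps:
(-843 + 806)*175 = -37*175 = -6475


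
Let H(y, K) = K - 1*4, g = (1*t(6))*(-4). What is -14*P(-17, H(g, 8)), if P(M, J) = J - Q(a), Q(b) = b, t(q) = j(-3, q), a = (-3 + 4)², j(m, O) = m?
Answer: -42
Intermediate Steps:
a = 1 (a = 1² = 1)
t(q) = -3
g = 12 (g = (1*(-3))*(-4) = -3*(-4) = 12)
H(y, K) = -4 + K (H(y, K) = K - 4 = -4 + K)
P(M, J) = -1 + J (P(M, J) = J - 1*1 = J - 1 = -1 + J)
-14*P(-17, H(g, 8)) = -14*(-1 + (-4 + 8)) = -14*(-1 + 4) = -14*3 = -42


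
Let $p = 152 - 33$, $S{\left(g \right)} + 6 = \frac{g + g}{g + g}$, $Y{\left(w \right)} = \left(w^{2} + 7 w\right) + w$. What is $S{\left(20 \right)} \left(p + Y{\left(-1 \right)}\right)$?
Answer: $-560$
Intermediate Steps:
$Y{\left(w \right)} = w^{2} + 8 w$
$S{\left(g \right)} = -5$ ($S{\left(g \right)} = -6 + \frac{g + g}{g + g} = -6 + \frac{2 g}{2 g} = -6 + 2 g \frac{1}{2 g} = -6 + 1 = -5$)
$p = 119$
$S{\left(20 \right)} \left(p + Y{\left(-1 \right)}\right) = - 5 \left(119 - \left(8 - 1\right)\right) = - 5 \left(119 - 7\right) = \left(-5\right) 112 = -560$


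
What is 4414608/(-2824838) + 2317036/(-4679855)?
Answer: -13602488331004/6609916119245 ≈ -2.0579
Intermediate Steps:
4414608/(-2824838) + 2317036/(-4679855) = 4414608*(-1/2824838) + 2317036*(-1/4679855) = -2207304/1412419 - 2317036/4679855 = -13602488331004/6609916119245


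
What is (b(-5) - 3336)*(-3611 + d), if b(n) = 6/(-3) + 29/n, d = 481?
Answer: 10466094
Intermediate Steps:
b(n) = -2 + 29/n (b(n) = 6*(-⅓) + 29/n = -2 + 29/n)
(b(-5) - 3336)*(-3611 + d) = ((-2 + 29/(-5)) - 3336)*(-3611 + 481) = ((-2 + 29*(-⅕)) - 3336)*(-3130) = ((-2 - 29/5) - 3336)*(-3130) = (-39/5 - 3336)*(-3130) = -16719/5*(-3130) = 10466094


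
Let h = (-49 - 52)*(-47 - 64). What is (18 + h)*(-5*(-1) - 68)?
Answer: -707427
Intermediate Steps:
h = 11211 (h = -101*(-111) = 11211)
(18 + h)*(-5*(-1) - 68) = (18 + 11211)*(-5*(-1) - 68) = 11229*(5 - 68) = 11229*(-63) = -707427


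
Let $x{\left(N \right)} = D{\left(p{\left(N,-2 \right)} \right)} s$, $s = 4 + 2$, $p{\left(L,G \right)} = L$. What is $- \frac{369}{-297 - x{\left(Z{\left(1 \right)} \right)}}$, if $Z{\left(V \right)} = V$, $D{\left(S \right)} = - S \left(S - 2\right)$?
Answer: $\frac{123}{101} \approx 1.2178$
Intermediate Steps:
$D{\left(S \right)} = - S \left(-2 + S\right)$
$s = 6$
$x{\left(N \right)} = 6 N \left(2 - N\right)$ ($x{\left(N \right)} = N \left(2 - N\right) 6 = 6 N \left(2 - N\right)$)
$- \frac{369}{-297 - x{\left(Z{\left(1 \right)} \right)}} = - \frac{369}{-297 - 6 \cdot 1 \left(2 - 1\right)} = - \frac{369}{-297 - 6 \cdot 1 \cdot 1} = - \frac{369}{-297 - 6} = - \frac{369}{-303} = \left(-369\right) \left(- \frac{1}{303}\right) = \frac{123}{101}$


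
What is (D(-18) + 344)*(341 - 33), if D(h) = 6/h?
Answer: 317548/3 ≈ 1.0585e+5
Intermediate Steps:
(D(-18) + 344)*(341 - 33) = (6/(-18) + 344)*(341 - 33) = (6*(-1/18) + 344)*308 = (-⅓ + 344)*308 = (1031/3)*308 = 317548/3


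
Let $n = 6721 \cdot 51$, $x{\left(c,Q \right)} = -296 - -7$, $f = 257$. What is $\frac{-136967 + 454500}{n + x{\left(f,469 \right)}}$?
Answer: $\frac{317533}{342482} \approx 0.92715$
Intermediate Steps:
$x{\left(c,Q \right)} = -289$ ($x{\left(c,Q \right)} = -296 + 7 = -289$)
$n = 342771$
$\frac{-136967 + 454500}{n + x{\left(f,469 \right)}} = \frac{-136967 + 454500}{342771 - 289} = \frac{317533}{342482}$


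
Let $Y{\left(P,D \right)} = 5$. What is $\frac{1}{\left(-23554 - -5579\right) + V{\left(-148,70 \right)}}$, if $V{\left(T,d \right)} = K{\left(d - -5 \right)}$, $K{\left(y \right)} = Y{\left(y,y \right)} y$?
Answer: $- \frac{1}{17600} \approx -5.6818 \cdot 10^{-5}$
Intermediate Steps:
$K{\left(y \right)} = 5 y$
$V{\left(T,d \right)} = 25 + 5 d$ ($V{\left(T,d \right)} = 5 \left(d - -5\right) = 5 \left(d + 5\right) = 5 \left(5 + d\right) = 25 + 5 d$)
$\frac{1}{\left(-23554 - -5579\right) + V{\left(-148,70 \right)}} = \frac{1}{\left(-23554 - -5579\right) + \left(25 + 5 \cdot 70\right)} = \frac{1}{\left(-23554 + 5579\right) + \left(25 + 350\right)} = \frac{1}{-17975 + 375} = \frac{1}{-17600} = - \frac{1}{17600}$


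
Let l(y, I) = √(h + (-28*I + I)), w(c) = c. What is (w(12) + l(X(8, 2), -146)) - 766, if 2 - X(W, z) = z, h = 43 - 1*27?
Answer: -754 + √3958 ≈ -691.09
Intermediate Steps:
h = 16 (h = 43 - 27 = 16)
X(W, z) = 2 - z
l(y, I) = √(16 - 27*I) (l(y, I) = √(16 + (-28*I + I)) = √(16 - 27*I))
(w(12) + l(X(8, 2), -146)) - 766 = (12 + √(16 - 27*(-146))) - 766 = (12 + √(16 + 3942)) - 766 = (12 + √3958) - 766 = -754 + √3958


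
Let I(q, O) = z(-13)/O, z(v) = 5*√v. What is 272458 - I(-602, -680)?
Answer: 272458 + I*√13/136 ≈ 2.7246e+5 + 0.026511*I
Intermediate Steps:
I(q, O) = 5*I*√13/O (I(q, O) = (5*√(-13))/O = (5*(I*√13))/O = (5*I*√13)/O = 5*I*√13/O)
272458 - I(-602, -680) = 272458 - 5*I*√13/(-680) = 272458 - 5*I*√13*(-1)/680 = 272458 - (-1)*I*√13/136 = 272458 + I*√13/136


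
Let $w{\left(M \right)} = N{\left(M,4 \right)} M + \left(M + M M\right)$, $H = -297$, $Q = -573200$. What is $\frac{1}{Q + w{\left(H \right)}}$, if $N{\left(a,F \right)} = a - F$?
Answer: $- \frac{1}{395891} \approx -2.5259 \cdot 10^{-6}$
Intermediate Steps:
$w{\left(M \right)} = M + M^{2} + M \left(-4 + M\right)$ ($w{\left(M \right)} = \left(M - 4\right) M + \left(M + M M\right) = \left(M - 4\right) M + \left(M + M^{2}\right) = \left(-4 + M\right) M + \left(M + M^{2}\right) = M \left(-4 + M\right) + \left(M + M^{2}\right) = M + M^{2} + M \left(-4 + M\right)$)
$\frac{1}{Q + w{\left(H \right)}} = \frac{1}{-573200 - 297 \left(-3 + 2 \left(-297\right)\right)} = \frac{1}{-573200 - 297 \left(-3 - 594\right)} = \frac{1}{-573200 - -177309} = \frac{1}{-573200 + 177309} = \frac{1}{-395891} = - \frac{1}{395891}$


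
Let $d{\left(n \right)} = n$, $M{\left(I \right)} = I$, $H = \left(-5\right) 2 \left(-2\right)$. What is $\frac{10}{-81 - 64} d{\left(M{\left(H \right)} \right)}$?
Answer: $- \frac{40}{29} \approx -1.3793$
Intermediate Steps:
$H = 20$ ($H = \left(-10\right) \left(-2\right) = 20$)
$\frac{10}{-81 - 64} d{\left(M{\left(H \right)} \right)} = \frac{10}{-81 - 64} \cdot 20 = \frac{10}{-145} \cdot 20 = 10 \left(- \frac{1}{145}\right) 20 = \left(- \frac{2}{29}\right) 20 = - \frac{40}{29}$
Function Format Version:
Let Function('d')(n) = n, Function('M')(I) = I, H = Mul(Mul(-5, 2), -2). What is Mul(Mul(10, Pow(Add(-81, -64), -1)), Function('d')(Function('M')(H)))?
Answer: Rational(-40, 29) ≈ -1.3793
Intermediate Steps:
H = 20 (H = Mul(-10, -2) = 20)
Mul(Mul(10, Pow(Add(-81, -64), -1)), Function('d')(Function('M')(H))) = Mul(Mul(10, Pow(Add(-81, -64), -1)), 20) = Mul(Mul(10, Pow(-145, -1)), 20) = Mul(Mul(10, Rational(-1, 145)), 20) = Mul(Rational(-2, 29), 20) = Rational(-40, 29)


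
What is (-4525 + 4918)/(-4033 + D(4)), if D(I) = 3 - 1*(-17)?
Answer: -393/4013 ≈ -0.097932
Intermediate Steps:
D(I) = 20 (D(I) = 3 + 17 = 20)
(-4525 + 4918)/(-4033 + D(4)) = (-4525 + 4918)/(-4033 + 20) = 393/(-4013) = 393*(-1/4013) = -393/4013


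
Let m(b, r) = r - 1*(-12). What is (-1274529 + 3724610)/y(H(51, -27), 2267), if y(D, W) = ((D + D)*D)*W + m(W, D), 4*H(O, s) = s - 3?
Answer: 2450081/255042 ≈ 9.6066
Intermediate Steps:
H(O, s) = -¾ + s/4 (H(O, s) = (s - 3)/4 = (-3 + s)/4 = -¾ + s/4)
m(b, r) = 12 + r (m(b, r) = r + 12 = 12 + r)
y(D, W) = 12 + D + 2*W*D² (y(D, W) = ((D + D)*D)*W + (12 + D) = ((2*D)*D)*W + (12 + D) = (2*D²)*W + (12 + D) = 2*W*D² + (12 + D) = 12 + D + 2*W*D²)
(-1274529 + 3724610)/y(H(51, -27), 2267) = (-1274529 + 3724610)/(12 + (-¾ + (¼)*(-27)) + 2*2267*(-¾ + (¼)*(-27))²) = 2450081/(12 + (-¾ - 27/4) + 2*2267*(-¾ - 27/4)²) = 2450081/(12 - 15/2 + 2*2267*(-15/2)²) = 2450081/(12 - 15/2 + 2*2267*(225/4)) = 2450081/(12 - 15/2 + 510075/2) = 2450081/255042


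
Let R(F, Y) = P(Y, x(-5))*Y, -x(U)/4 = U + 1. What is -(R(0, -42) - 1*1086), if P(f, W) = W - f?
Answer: 3522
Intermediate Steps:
x(U) = -4 - 4*U (x(U) = -4*(U + 1) = -4*(1 + U) = -4 - 4*U)
R(F, Y) = Y*(16 - Y) (R(F, Y) = ((-4 - 4*(-5)) - Y)*Y = ((-4 + 20) - Y)*Y = (16 - Y)*Y = Y*(16 - Y))
-(R(0, -42) - 1*1086) = -(-42*(16 - 1*(-42)) - 1*1086) = -(-42*(16 + 42) - 1086) = -(-42*58 - 1086) = -(-2436 - 1086) = -1*(-3522) = 3522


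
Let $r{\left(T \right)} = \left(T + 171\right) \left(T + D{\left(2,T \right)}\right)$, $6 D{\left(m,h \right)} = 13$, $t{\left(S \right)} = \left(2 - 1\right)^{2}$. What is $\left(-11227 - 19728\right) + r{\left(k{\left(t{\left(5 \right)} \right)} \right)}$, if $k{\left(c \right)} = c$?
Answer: $- \frac{91231}{3} \approx -30410.0$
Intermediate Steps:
$t{\left(S \right)} = 1$ ($t{\left(S \right)} = 1^{2} = 1$)
$D{\left(m,h \right)} = \frac{13}{6}$ ($D{\left(m,h \right)} = \frac{1}{6} \cdot 13 = \frac{13}{6}$)
$r{\left(T \right)} = \left(171 + T\right) \left(\frac{13}{6} + T\right)$ ($r{\left(T \right)} = \left(T + 171\right) \left(T + \frac{13}{6}\right) = \left(171 + T\right) \left(\frac{13}{6} + T\right)$)
$\left(-11227 - 19728\right) + r{\left(k{\left(t{\left(5 \right)} \right)} \right)} = \left(-11227 - 19728\right) + \left(\frac{741}{2} + 1^{2} + \frac{1039}{6} \cdot 1\right) = -30955 + \left(\frac{741}{2} + 1 + \frac{1039}{6}\right) = -30955 + \frac{1634}{3} = - \frac{91231}{3}$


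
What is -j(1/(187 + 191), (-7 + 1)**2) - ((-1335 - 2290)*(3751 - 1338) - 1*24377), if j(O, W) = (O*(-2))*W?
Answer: 184201546/21 ≈ 8.7715e+6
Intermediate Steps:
j(O, W) = -2*O*W (j(O, W) = (-2*O)*W = -2*O*W)
-j(1/(187 + 191), (-7 + 1)**2) - ((-1335 - 2290)*(3751 - 1338) - 1*24377) = -(-2)*(-7 + 1)**2/(187 + 191) - ((-1335 - 2290)*(3751 - 1338) - 1*24377) = -(-2)*(-6)**2/378 - (-3625*2413 - 24377) = -(-2)*36/378 - (-8747125 - 24377) = -1*(-4/21) - 1*(-8771502) = 4/21 + 8771502 = 184201546/21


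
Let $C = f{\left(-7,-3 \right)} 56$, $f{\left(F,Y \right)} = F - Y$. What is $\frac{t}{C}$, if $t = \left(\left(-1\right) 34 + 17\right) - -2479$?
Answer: $- \frac{1231}{112} \approx -10.991$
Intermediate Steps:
$t = 2462$ ($t = \left(-34 + 17\right) + 2479 = -17 + 2479 = 2462$)
$C = -224$ ($C = \left(-7 - -3\right) 56 = \left(-7 + 3\right) 56 = \left(-4\right) 56 = -224$)
$\frac{t}{C} = \frac{2462}{-224} = 2462 \left(- \frac{1}{224}\right) = - \frac{1231}{112}$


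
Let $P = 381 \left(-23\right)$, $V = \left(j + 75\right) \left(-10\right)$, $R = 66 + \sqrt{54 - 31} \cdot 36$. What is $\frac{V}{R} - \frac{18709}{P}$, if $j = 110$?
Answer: $\frac{14316146}{2065147} - \frac{1850 \sqrt{23}}{707} \approx -5.6169$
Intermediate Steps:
$R = 66 + 36 \sqrt{23}$ ($R = 66 + \sqrt{23} \cdot 36 = 66 + 36 \sqrt{23} \approx 238.65$)
$V = -1850$ ($V = \left(110 + 75\right) \left(-10\right) = 185 \left(-10\right) = -1850$)
$P = -8763$
$\frac{V}{R} - \frac{18709}{P} = - \frac{1850}{66 + 36 \sqrt{23}} - \frac{18709}{-8763} = - \frac{1850}{66 + 36 \sqrt{23}} - - \frac{18709}{8763} = - \frac{1850}{66 + 36 \sqrt{23}} + \frac{18709}{8763} = \frac{18709}{8763} - \frac{1850}{66 + 36 \sqrt{23}}$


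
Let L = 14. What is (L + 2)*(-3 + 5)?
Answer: 32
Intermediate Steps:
(L + 2)*(-3 + 5) = (14 + 2)*(-3 + 5) = 16*2 = 32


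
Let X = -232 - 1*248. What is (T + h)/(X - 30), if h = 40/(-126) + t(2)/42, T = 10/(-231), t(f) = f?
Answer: 31/50490 ≈ 0.00061398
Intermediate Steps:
X = -480 (X = -232 - 248 = -480)
T = -10/231 (T = 10*(-1/231) = -10/231 ≈ -0.043290)
h = -17/63 (h = 40/(-126) + 2/42 = 40*(-1/126) + 2*(1/42) = -20/63 + 1/21 = -17/63 ≈ -0.26984)
(T + h)/(X - 30) = (-10/231 - 17/63)/(-480 - 30) = -31/99/(-510) = -31/99*(-1/510) = 31/50490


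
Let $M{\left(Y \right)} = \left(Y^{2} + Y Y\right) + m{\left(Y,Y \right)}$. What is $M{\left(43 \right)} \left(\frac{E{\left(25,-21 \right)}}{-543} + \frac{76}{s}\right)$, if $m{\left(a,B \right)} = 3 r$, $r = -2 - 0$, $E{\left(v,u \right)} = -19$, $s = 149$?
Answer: $\frac{162813508}{80907} \approx 2012.4$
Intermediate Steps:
$r = -2$ ($r = -2 + 0 = -2$)
$m{\left(a,B \right)} = -6$ ($m{\left(a,B \right)} = 3 \left(-2\right) = -6$)
$M{\left(Y \right)} = -6 + 2 Y^{2}$ ($M{\left(Y \right)} = \left(Y^{2} + Y Y\right) - 6 = \left(Y^{2} + Y^{2}\right) - 6 = 2 Y^{2} - 6 = -6 + 2 Y^{2}$)
$M{\left(43 \right)} \left(\frac{E{\left(25,-21 \right)}}{-543} + \frac{76}{s}\right) = \left(-6 + 2 \cdot 43^{2}\right) \left(- \frac{19}{-543} + \frac{76}{149}\right) = \left(-6 + 2 \cdot 1849\right) \left(\left(-19\right) \left(- \frac{1}{543}\right) + 76 \cdot \frac{1}{149}\right) = \left(-6 + 3698\right) \left(\frac{19}{543} + \frac{76}{149}\right) = 3692 \cdot \frac{44099}{80907} = \frac{162813508}{80907}$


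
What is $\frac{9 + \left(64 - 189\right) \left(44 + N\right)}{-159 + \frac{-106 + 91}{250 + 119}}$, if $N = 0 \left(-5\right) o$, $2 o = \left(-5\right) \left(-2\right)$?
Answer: $\frac{675393}{19562} \approx 34.526$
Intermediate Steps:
$o = 5$ ($o = \frac{\left(-5\right) \left(-2\right)}{2} = \frac{1}{2} \cdot 10 = 5$)
$N = 0$ ($N = 0 \left(-5\right) 5 = 0 \cdot 5 = 0$)
$\frac{9 + \left(64 - 189\right) \left(44 + N\right)}{-159 + \frac{-106 + 91}{250 + 119}} = \frac{9 + \left(64 - 189\right) \left(44 + 0\right)}{-159 + \frac{-106 + 91}{250 + 119}} = \frac{9 - 5500}{-159 - \frac{15}{369}} = \frac{9 - 5500}{-159 - \frac{5}{123}} = - \frac{5491}{-159 - \frac{5}{123}} = - \frac{5491}{- \frac{19562}{123}} = \left(-5491\right) \left(- \frac{123}{19562}\right) = \frac{675393}{19562}$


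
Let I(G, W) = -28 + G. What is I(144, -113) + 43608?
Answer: 43724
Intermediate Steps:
I(144, -113) + 43608 = (-28 + 144) + 43608 = 116 + 43608 = 43724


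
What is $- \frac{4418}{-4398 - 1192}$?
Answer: $\frac{2209}{2795} \approx 0.79034$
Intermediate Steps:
$- \frac{4418}{-4398 - 1192} = - \frac{4418}{-5590} = \left(-4418\right) \left(- \frac{1}{5590}\right) = \frac{2209}{2795}$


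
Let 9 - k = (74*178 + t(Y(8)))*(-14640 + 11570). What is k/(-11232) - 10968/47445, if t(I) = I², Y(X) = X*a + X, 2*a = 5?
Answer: -225877872109/59211360 ≈ -3814.8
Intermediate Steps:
a = 5/2 (a = (½)*5 = 5/2 ≈ 2.5000)
Y(X) = 7*X/2 (Y(X) = X*(5/2) + X = 5*X/2 + X = 7*X/2)
k = 42844929 (k = 9 - (74*178 + ((7/2)*8)²)*(-14640 + 11570) = 9 - (13172 + 28²)*(-3070) = 9 - (13172 + 784)*(-3070) = 9 - 13956*(-3070) = 9 - 1*(-42844920) = 9 + 42844920 = 42844929)
k/(-11232) - 10968/47445 = 42844929/(-11232) - 10968/47445 = 42844929*(-1/11232) - 10968*1/47445 = -14281643/3744 - 3656/15815 = -225877872109/59211360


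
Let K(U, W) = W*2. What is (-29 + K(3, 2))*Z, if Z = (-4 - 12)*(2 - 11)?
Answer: -3600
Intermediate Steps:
K(U, W) = 2*W
Z = 144 (Z = -16*(-9) = 144)
(-29 + K(3, 2))*Z = (-29 + 2*2)*144 = (-29 + 4)*144 = -25*144 = -3600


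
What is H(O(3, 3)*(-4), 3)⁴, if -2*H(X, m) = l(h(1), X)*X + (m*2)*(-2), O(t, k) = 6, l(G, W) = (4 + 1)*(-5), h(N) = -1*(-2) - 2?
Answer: 7471182096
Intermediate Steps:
h(N) = 0 (h(N) = 2 - 2 = 0)
l(G, W) = -25 (l(G, W) = 5*(-5) = -25)
H(X, m) = 2*m + 25*X/2 (H(X, m) = -(-25*X + (m*2)*(-2))/2 = -(-25*X + (2*m)*(-2))/2 = -(-25*X - 4*m)/2 = 2*m + 25*X/2)
H(O(3, 3)*(-4), 3)⁴ = (2*3 + 25*(6*(-4))/2)⁴ = (6 + (25/2)*(-24))⁴ = (6 - 300)⁴ = (-294)⁴ = 7471182096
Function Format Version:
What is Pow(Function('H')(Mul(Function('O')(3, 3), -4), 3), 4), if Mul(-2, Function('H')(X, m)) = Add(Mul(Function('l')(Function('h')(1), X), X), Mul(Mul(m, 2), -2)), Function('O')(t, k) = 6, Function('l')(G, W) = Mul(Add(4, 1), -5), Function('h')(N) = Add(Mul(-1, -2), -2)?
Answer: 7471182096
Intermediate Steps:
Function('h')(N) = 0 (Function('h')(N) = Add(2, -2) = 0)
Function('l')(G, W) = -25 (Function('l')(G, W) = Mul(5, -5) = -25)
Function('H')(X, m) = Add(Mul(2, m), Mul(Rational(25, 2), X)) (Function('H')(X, m) = Mul(Rational(-1, 2), Add(Mul(-25, X), Mul(Mul(m, 2), -2))) = Mul(Rational(-1, 2), Add(Mul(-25, X), Mul(Mul(2, m), -2))) = Mul(Rational(-1, 2), Add(Mul(-25, X), Mul(-4, m))) = Add(Mul(2, m), Mul(Rational(25, 2), X)))
Pow(Function('H')(Mul(Function('O')(3, 3), -4), 3), 4) = Pow(Add(Mul(2, 3), Mul(Rational(25, 2), Mul(6, -4))), 4) = Pow(Add(6, Mul(Rational(25, 2), -24)), 4) = Pow(Add(6, -300), 4) = Pow(-294, 4) = 7471182096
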